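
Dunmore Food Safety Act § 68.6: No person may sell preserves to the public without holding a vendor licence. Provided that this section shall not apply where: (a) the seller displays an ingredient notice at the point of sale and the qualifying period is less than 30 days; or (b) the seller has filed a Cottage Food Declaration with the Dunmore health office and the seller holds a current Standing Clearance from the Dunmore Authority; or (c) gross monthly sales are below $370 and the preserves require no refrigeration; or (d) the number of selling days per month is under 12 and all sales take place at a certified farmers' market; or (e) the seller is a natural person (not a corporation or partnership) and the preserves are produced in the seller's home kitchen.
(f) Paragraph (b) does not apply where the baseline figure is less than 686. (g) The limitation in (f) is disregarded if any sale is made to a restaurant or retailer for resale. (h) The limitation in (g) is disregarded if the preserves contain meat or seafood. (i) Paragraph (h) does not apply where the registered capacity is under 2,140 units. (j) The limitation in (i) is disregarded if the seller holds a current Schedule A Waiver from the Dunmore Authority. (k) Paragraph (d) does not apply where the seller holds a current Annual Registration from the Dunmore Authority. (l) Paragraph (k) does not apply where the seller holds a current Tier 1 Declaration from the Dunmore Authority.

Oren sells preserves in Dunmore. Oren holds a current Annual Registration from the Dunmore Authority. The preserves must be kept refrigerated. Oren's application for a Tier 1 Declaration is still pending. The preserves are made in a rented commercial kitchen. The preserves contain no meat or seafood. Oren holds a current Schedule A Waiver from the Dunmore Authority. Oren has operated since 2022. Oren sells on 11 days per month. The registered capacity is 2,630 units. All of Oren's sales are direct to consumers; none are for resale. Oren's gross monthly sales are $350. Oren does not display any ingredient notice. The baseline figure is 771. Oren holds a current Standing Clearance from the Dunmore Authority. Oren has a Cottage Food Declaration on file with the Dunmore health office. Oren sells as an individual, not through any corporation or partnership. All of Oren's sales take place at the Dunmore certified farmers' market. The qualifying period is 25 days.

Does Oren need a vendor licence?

Exception (a) fails — no ingredient notice is displayed.
Exception (b)'s conditions are all satisfied: a Cottage Food Declaration is on file; a current Standing Clearance is held. As to paragraphs (f)–(j): (f) is not engaged — the baseline figure is 771, not less than 686. Exception (b) stands.
Exception (c) requires that the preserves require no refrigeration; but the preserves require refrigeration, so (c) is unavailable.
Exception (d) is satisfied on its face — the number of selling days per month is 11, under the 12 limit; all sales are at a certified farmers' market. However, paragraphs (k)–(l) must be considered: (k) is triggered — a current Annual Registration is held. (l), which would lift (k), does not operate here — no current Tier 1 Declaration is held. (d) is therefore removed.
Exception (e) requires that the preserves are produced in the seller's home kitchen; but the preserves are made in a commercial kitchen, not a home kitchen, so (e) is unavailable.

No — exception (b) applies; Oren is not required to hold a vendor licence.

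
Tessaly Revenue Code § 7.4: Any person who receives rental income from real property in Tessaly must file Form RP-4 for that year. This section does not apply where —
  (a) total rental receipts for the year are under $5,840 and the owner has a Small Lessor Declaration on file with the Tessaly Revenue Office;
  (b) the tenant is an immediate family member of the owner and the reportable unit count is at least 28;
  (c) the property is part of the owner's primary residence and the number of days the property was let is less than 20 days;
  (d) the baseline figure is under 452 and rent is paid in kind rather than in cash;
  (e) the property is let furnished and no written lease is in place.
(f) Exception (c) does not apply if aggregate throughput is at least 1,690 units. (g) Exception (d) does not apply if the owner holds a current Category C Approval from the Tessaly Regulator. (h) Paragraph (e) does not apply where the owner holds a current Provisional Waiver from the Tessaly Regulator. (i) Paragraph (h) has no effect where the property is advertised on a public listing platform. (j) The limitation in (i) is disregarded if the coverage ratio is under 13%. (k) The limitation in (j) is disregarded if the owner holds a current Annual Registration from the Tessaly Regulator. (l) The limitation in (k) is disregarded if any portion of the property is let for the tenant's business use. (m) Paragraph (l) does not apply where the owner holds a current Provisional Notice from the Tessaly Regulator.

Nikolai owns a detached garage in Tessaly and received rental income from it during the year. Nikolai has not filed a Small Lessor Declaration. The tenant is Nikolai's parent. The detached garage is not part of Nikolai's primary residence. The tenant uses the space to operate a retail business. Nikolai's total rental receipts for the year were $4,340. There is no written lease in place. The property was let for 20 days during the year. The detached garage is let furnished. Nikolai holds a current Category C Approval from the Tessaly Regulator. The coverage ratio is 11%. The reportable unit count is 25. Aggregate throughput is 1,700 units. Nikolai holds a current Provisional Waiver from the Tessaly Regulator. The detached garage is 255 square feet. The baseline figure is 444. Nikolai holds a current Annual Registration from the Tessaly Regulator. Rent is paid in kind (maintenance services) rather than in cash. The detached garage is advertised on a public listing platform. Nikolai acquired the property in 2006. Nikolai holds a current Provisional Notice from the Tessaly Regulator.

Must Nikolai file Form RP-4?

Exception (a) fails — no Small Lessor Declaration is on file.
Exception (b) requires that the reportable unit count is at least 28; but the reportable unit count is 25, short of 28, so (b) is unavailable.
Exception (c) does not apply: the detached garage is not part of the primary residence.
Exception (d): the baseline figure is 444, under the 452 limit; rent is paid in kind — every condition holds. But applying paragraph (g): (g) applies — a current Category C Approval is held. Exception (d) does not apply.
Exception (e) is satisfied on its face — the property is let furnished; there is no written lease. Under paragraphs (h)–(m): (h) is triggered (a current Provisional Waiver is held), but is itself disapplied by (i): (i) operates against (h): the property is publicly advertised. (j) applies (the coverage ratio is 11%, under the 13% limit), but is set aside by (k): (k) operates against (j): a current Annual Registration is held. (l) would limit (k) — the space is let for business use — but (m) sets (l) aside: (m) operates — a current Provisional Notice is held. So (e) applies.

No — exception (e) applies; Nikolai is not required to file Form RP-4.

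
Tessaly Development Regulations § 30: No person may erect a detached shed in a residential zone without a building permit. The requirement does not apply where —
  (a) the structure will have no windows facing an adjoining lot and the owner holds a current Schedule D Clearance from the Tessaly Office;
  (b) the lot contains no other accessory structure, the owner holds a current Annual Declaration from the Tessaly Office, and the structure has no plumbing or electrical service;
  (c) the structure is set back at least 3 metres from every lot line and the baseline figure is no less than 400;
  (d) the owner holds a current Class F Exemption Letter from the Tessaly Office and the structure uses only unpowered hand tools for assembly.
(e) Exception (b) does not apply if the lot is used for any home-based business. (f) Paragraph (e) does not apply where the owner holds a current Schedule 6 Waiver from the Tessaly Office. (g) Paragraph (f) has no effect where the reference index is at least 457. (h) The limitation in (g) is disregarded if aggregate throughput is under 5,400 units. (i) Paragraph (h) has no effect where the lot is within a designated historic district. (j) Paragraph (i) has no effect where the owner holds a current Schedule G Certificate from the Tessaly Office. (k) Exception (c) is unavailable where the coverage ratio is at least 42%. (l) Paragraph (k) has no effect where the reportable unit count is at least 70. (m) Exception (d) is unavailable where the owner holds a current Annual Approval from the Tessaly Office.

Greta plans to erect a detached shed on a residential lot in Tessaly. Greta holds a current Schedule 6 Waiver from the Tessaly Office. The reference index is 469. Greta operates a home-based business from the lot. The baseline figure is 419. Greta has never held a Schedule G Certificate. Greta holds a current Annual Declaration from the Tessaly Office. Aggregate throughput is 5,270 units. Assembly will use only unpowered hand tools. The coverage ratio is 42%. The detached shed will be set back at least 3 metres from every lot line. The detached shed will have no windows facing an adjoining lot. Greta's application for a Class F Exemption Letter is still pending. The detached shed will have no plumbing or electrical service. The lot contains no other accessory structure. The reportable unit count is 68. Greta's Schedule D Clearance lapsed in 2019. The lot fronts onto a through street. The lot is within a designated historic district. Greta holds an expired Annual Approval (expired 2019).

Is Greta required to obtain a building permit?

Exception (a) fails — no current Schedule D Clearance is held.
Exception (b)'s conditions are all satisfied: the lot has no other accessory structure; a current Annual Declaration is held; there is no plumbing or electrical service. But applying paragraphs (e)–(j): (e) operates — a home-based business operates on the lot. (f) would limit (e) — a current Schedule 6 Waiver is held — but (g) sets (f) aside: (g) is triggered — the reference index is 469, meeting the 457 threshold. (h) would limit (g) — aggregate throughput is 5,270 units, under the 5,400 units limit — but (i) sets (h) aside: (i) operates against (h): the lot is in a historic district. (j), which would lift (i), is inapplicable — the Schedule G Certificate is not current. (b) is therefore removed.
Exception (c) is satisfied on its face — the setback is at least 3 m on every side; the baseline figure is 419, meeting the 400 threshold. But applying paragraphs (k)–(l): (k) operates against (c): the coverage ratio is 42%, meeting the 42% threshold. (l) is inapplicable (the reportable unit count is 68, short of 70), so (k) stands. (c) is therefore removed.
Exception (d) fails — the Class F Exemption Letter is not current.
Every exception is unavailable, so the rule governs.

Yes — Greta must obtain a building permit.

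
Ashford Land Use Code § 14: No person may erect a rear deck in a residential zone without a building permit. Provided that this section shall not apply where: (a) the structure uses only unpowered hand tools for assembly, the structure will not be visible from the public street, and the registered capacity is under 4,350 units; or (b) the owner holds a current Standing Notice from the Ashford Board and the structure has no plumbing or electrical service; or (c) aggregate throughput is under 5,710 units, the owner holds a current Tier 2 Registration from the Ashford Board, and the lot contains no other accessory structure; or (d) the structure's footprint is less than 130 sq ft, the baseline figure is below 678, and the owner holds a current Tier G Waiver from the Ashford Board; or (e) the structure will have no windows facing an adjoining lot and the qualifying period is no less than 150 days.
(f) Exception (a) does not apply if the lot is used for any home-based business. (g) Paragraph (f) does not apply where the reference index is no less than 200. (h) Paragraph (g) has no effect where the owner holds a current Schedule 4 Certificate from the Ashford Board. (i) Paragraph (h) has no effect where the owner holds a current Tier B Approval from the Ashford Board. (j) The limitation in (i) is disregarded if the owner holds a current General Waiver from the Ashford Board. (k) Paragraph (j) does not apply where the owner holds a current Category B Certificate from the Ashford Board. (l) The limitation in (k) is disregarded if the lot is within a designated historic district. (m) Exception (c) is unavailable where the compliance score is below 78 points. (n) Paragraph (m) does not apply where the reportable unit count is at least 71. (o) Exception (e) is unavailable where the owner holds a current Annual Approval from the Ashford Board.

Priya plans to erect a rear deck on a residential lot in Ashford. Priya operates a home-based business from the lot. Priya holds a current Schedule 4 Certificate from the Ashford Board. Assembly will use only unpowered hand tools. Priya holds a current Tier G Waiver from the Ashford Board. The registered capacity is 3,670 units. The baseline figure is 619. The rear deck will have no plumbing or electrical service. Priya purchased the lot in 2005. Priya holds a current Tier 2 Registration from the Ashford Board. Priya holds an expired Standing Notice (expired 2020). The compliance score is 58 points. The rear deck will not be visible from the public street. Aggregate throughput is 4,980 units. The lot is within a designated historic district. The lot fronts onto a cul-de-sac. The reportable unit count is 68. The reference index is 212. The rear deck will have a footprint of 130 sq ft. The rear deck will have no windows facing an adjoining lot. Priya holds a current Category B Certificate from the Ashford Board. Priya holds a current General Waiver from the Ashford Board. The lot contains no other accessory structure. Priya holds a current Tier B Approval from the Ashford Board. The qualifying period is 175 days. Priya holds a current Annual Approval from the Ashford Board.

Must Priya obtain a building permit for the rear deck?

Yes — Priya must obtain a building permit.

Exception (a) is satisfied on its face — assembly uses only hand tools; the structure will not be visible from the street; the registered capacity is 3,670 units, under the 4,350 units limit. But: (f) operates against (a): a home-based business operates on the lot. (g) would limit (f) — the reference index is 212, meeting the 200 threshold — but (h) sets (g) aside: (h) operates against (g): a current Schedule 4 Certificate is held. (i) applies (a current Tier B Approval is held), but is overridden by (j): (j) operates — a current General Waiver is held. (k) would limit (j) — a current Category B Certificate is held — but (l) sets (k) aside: (l) is engaged — the lot is in a historic district. So (a) is unavailable.
Exception (b) fails — the Standing Notice is not current.
Exception (c) is satisfied on its face — aggregate throughput is 4,980 units, under the 5,710 units limit; a current Tier 2 Registration is held; the lot has no other accessory structure. But applying paragraphs (m)–(n): (m) applies — the compliance score is 58 points, below the 78 points limit. (n) is inapplicable (the reportable unit count is 68, short of 71), so (m) stands. Exception (c) does not apply.
Exception (d) requires that the structure's footprint is less than 130 sq ft; but the structure's footprint is 130 sq ft, not less than 130 sq ft, so (d) is unavailable.
Exception (e) is satisfied on its face — no windows face an adjoining lot; the qualifying period is 175 days, meeting the 150 days threshold. However, paragraph (o) must be considered: (o) is triggered — a current Annual Approval is held. So (e) is unavailable.
No exception displaces § 14.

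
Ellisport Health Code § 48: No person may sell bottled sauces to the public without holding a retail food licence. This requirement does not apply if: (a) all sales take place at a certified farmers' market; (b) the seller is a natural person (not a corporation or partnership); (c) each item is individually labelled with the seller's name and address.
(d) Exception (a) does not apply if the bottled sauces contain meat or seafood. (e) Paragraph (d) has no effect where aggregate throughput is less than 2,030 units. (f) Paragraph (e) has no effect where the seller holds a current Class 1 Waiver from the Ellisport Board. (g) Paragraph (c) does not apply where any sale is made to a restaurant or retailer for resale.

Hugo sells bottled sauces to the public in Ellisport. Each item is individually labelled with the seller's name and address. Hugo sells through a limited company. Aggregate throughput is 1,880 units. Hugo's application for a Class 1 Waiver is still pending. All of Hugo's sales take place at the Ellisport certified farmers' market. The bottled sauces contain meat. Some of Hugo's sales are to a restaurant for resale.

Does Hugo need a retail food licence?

No — exception (a) applies; Hugo is not required to hold a retail food licence.

Exception (a) is satisfied on its face — all sales are at a certified farmers' market. Applying paragraphs (d)–(f): (d) operates (the bottled sauces contain meat), but is set aside by (e): (e) is triggered — aggregate throughput is 1,880 units, less than the 2,030 units limit. (f), which would lift (e), is not engaged — there is no Class 1 Waiver in force. (a) remains available.
Exception (b) fails — the seller operates through a limited company.
All of (c)'s requirements are met (items are individually labelled). But: (g) is engaged — some sales are to a restaurant for resale. (c) is therefore removed.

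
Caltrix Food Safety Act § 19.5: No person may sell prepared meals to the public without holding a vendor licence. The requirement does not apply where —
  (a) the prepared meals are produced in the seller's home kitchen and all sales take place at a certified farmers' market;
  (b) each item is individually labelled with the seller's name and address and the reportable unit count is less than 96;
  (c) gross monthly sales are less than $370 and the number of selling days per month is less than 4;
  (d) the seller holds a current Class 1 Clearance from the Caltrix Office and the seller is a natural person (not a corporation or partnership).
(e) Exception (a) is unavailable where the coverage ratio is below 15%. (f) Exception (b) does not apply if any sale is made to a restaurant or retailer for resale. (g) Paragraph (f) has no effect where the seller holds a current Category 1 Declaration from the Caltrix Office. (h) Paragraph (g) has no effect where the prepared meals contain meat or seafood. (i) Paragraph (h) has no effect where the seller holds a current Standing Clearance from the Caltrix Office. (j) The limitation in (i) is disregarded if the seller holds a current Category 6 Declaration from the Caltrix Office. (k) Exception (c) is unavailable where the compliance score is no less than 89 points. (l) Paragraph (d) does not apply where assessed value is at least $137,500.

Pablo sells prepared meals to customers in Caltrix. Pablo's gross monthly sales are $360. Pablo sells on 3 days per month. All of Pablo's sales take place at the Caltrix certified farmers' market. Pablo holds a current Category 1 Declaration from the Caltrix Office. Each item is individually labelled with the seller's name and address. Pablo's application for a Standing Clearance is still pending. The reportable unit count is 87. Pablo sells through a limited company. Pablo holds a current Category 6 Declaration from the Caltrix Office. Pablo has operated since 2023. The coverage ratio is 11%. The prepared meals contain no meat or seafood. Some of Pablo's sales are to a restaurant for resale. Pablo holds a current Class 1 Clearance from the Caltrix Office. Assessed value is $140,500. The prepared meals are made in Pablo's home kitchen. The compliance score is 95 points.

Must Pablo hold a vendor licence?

Exception (a) is satisfied on its face — the prepared meals are home-kitchen produced; all sales are at a certified farmers' market. But applying paragraph (e): (e) operates against (a): the coverage ratio is 11%, below the 15% limit. Exception (a) does not apply.
Exception (b): items are individually labelled; the reportable unit count is 87, less than the 96 limit — every condition holds. Considering the limiting provisions: (f) would limit (b) — some sales are to a restaurant for resale — but (g) sets (f) aside: (g) applies — a current Category 1 Declaration is held. (h) is inapplicable (the prepared meals contain no meat or seafood), so (g) stands. So (b) applies.
All of (c)'s requirements are met (gross monthly sales are $360, less than the $370 limit; the number of selling days per month is 3, less than the 4 limit). But applying paragraph (k): (k) operates against (c): the compliance score is 95 points, meeting the 89 points threshold. Exception (c) does not apply.
Exception (d) does not apply: the seller operates through a limited company.

No — exception (b) applies; Pablo is not required to hold a vendor licence.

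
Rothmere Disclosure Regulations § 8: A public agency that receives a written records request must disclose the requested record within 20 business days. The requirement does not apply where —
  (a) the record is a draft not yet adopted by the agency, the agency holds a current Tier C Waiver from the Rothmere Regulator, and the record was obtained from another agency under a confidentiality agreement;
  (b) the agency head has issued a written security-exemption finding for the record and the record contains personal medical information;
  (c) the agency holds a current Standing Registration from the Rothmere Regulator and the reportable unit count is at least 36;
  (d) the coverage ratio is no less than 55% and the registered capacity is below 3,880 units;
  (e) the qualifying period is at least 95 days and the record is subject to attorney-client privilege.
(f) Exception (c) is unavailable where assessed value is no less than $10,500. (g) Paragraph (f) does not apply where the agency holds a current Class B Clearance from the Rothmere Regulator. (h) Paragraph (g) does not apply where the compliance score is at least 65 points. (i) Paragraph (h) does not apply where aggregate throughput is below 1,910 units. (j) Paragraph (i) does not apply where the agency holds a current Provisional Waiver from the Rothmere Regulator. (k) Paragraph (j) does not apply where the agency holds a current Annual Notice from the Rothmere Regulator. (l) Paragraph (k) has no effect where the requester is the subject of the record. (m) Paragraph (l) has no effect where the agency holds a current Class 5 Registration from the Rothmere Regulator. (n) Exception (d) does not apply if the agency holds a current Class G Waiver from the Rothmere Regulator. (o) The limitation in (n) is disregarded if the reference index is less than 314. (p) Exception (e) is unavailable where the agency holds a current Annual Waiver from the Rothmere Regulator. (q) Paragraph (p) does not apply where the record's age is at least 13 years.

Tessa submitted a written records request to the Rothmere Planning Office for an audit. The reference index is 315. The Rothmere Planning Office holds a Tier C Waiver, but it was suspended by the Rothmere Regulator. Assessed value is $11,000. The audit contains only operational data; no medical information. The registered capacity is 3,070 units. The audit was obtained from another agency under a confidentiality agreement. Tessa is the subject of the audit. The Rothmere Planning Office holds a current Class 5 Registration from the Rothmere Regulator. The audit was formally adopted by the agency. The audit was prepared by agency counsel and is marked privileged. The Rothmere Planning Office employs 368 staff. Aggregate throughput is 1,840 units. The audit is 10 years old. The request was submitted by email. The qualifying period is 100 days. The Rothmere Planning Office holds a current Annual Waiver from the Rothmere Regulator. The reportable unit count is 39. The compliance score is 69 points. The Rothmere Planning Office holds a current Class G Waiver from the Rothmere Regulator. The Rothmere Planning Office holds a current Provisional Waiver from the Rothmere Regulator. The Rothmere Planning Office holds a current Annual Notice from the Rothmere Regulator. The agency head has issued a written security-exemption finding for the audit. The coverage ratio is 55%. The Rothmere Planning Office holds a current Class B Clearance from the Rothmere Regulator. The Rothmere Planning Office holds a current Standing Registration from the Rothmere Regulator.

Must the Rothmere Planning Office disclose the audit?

No — exception (c) applies; the Rothmere Planning Office is not required to disclose the audit.

Exception (a) does not apply: the audit has been formally adopted.
Exception (b) does not apply: the audit contains only operational data.
Exception (c): a current Standing Registration is held; the reportable unit count is 39, meeting the 36 threshold — every condition holds. Under paragraphs (f)–(m): (f) would limit (c) — assessed value is $11,000, meeting the $10,500 threshold — but (g) sets (f) aside: (g) operates against (f): a current Class B Clearance is held. (h) would limit (g) — the compliance score is 69 points, meeting the 65 points threshold — but (i) sets (h) aside: (i) operates — aggregate throughput is 1,840 units, below the 1,910 units limit. (j) applies (a current Provisional Waiver is held), but is overridden by (k): (k) operates against (j): a current Annual Notice is held. (l) would limit (k) — Tessa is the subject of the audit — but (m) sets (l) aside: (m) applies — a current Class 5 Registration is held. So (c) applies.
All of (d)'s requirements are met (the coverage ratio is 55%, meeting the 55% threshold; the registered capacity is 3,070 units, below the 3,880 units limit). However, paragraphs (n)–(o) must be considered: (n) operates against (d): a current Class G Waiver is held. (o), which would lift (n), is not engaged — the reference index is 315, not less than 314. So (d) is unavailable.
Exception (e) is satisfied on its face — the qualifying period is 100 days, meeting the 95 days threshold; the audit is privileged. But applying paragraphs (p)–(q): (p) operates against (e): a current Annual Waiver is held. (q), which would lift (p), does not operate here — the record's age is 10 years, short of 13 years. Exception (e) does not apply.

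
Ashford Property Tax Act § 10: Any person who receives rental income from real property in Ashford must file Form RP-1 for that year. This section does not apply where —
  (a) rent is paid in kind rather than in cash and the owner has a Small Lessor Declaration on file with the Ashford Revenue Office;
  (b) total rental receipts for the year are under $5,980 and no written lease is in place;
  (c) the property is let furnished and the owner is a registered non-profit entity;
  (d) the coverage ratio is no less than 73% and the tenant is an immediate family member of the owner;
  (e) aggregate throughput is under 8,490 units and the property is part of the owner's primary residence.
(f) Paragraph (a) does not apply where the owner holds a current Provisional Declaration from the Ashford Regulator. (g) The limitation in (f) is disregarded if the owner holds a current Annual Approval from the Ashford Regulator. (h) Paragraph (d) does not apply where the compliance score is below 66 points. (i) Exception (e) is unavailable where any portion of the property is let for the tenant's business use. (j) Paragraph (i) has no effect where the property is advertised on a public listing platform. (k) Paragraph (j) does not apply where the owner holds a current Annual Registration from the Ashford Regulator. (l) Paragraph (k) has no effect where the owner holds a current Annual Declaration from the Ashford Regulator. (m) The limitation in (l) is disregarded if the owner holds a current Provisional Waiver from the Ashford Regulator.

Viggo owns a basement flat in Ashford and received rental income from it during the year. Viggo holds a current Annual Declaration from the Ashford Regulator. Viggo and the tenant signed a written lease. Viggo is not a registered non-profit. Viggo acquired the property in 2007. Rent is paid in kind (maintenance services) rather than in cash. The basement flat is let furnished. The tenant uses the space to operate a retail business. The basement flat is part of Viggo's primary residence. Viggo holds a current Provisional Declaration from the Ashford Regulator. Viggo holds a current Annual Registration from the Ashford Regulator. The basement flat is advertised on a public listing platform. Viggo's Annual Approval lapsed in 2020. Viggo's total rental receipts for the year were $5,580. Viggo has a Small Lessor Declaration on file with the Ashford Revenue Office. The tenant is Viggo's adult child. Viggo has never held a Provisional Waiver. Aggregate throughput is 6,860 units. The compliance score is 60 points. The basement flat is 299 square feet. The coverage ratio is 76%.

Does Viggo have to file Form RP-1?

No — exception (e) applies; Viggo is not required to file Form RP-1.

All of (a)'s requirements are met (rent is paid in kind; a Small Lessor Declaration is on file). However, paragraphs (f)–(g) must be considered: (f) is triggered — a current Provisional Declaration is held. (g), which would lift (f), does not operate here — the Annual Approval is not current. (a) is therefore removed.
Exception (b) fails — a written lease is in place.
Exception (c) does not apply: Viggo is not a registered non-profit.
Exception (d) is satisfied on its face — the coverage ratio is 76%, meeting the 73% threshold; the tenant is an immediate family member. However, paragraph (h) must be considered: (h) is engaged — the compliance score is 60 points, below the 66 points limit. Exception (d) does not apply.
Exception (e) is satisfied on its face — aggregate throughput is 6,860 units, under the 8,490 units limit; the basement flat is part of the primary residence. As to paragraphs (i)–(m): (i) would limit (e) — the space is let for business use — but (j) sets (i) aside: (j) is engaged — the property is publicly advertised. (k) is engaged (a current Annual Registration is held), but yields to (l): (l) applies — a current Annual Declaration is held. (m), which would lift (l), is not triggered — there is no Provisional Waiver in force. So (e) applies.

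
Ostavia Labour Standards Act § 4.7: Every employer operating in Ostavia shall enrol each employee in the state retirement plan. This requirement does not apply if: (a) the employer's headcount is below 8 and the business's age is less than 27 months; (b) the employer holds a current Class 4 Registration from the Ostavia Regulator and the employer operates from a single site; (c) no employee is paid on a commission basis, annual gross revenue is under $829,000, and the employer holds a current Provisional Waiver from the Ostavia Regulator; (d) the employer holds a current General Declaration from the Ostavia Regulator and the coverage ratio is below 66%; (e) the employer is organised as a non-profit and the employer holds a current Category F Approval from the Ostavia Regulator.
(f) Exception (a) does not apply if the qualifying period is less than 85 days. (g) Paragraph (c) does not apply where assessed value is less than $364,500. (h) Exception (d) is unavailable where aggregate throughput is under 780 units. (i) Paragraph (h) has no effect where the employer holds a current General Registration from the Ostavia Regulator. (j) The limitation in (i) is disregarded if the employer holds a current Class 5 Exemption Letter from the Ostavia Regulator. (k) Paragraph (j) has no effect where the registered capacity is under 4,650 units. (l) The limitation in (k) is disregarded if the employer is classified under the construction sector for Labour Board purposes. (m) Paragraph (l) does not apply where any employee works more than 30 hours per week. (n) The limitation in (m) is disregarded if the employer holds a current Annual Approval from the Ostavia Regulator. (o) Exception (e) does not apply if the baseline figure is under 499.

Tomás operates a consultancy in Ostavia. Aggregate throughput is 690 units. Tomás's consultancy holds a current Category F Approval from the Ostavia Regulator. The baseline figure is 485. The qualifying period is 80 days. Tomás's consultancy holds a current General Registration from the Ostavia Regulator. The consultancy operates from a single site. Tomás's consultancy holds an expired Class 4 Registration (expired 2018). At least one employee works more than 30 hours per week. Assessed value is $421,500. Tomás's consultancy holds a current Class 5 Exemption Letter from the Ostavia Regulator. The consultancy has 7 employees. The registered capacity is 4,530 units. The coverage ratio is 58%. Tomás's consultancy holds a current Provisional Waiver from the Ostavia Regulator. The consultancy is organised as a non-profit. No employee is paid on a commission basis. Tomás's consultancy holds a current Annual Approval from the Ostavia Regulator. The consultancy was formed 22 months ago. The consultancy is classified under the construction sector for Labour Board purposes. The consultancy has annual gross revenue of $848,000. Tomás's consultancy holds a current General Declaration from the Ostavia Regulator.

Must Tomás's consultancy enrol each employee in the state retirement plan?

Yes — Tomás's consultancy must enrol each employee in the state retirement plan.

Exception (a): the employer's headcount is 7, below the 8 limit; the business's age is 22 months, less than the 27 months limit — every condition holds. But: (f) operates against (a): the qualifying period is 80 days, less than the 85 days limit. Exception (a) does not apply.
Exception (b) fails — no current Class 4 Registration is held.
Exception (c) does not apply: annual gross revenue is $848,000, not under $829,000.
All of (d)'s requirements are met (a current General Declaration is held; the coverage ratio is 58%, below the 66% limit). Turning to paragraphs (h)–(n): (h) is triggered — aggregate throughput is 690 units, under the 780 units limit. (i) would limit (h) — a current General Registration is held — but (j) sets (i) aside: (j) is triggered — a current Class 5 Exemption Letter is held. (k) would limit (j) — the registered capacity is 4,530 units, under the 4,650 units limit — but (l) sets (k) aside: (l) operates against (k): the consultancy is classified under the construction sector. (m) is engaged (at least one employee exceeds 30 hours/week), but is set aside by (n): (n) operates against (m): a current Annual Approval is held. Exception (d) does not apply.
All of (e)'s requirements are met (the employer is a non-profit; a current Category F Approval is held). However, paragraph (o) must be considered: (o) operates — the baseline figure is 485, under the 499 limit. So (e) is unavailable.
No exception is made out. Tomás's consultancy falls within the general rule.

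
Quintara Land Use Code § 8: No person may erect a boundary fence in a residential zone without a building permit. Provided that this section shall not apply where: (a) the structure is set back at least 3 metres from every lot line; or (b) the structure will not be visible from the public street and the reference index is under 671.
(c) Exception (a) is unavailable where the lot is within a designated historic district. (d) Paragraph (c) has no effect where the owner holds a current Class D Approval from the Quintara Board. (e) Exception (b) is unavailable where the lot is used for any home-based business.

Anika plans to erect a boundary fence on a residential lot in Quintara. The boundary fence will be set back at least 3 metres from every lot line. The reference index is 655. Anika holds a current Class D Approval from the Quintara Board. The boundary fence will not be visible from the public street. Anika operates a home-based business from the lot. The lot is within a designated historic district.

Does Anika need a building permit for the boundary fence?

No — exception (a) applies; Anika does not need a building permit.

Exception (a) is satisfied on its face — the setback is at least 3 m on every side. Considering the limiting provisions: (c) would limit (a) — the lot is in a historic district — but (d) sets (c) aside: (d) operates — a current Class D Approval is held. (a) remains available.
Exception (b)'s conditions are all satisfied: the structure will not be visible from the street; the reference index is 655, under the 671 limit. But: (e) applies — a home-based business operates on the lot. (b) is therefore removed.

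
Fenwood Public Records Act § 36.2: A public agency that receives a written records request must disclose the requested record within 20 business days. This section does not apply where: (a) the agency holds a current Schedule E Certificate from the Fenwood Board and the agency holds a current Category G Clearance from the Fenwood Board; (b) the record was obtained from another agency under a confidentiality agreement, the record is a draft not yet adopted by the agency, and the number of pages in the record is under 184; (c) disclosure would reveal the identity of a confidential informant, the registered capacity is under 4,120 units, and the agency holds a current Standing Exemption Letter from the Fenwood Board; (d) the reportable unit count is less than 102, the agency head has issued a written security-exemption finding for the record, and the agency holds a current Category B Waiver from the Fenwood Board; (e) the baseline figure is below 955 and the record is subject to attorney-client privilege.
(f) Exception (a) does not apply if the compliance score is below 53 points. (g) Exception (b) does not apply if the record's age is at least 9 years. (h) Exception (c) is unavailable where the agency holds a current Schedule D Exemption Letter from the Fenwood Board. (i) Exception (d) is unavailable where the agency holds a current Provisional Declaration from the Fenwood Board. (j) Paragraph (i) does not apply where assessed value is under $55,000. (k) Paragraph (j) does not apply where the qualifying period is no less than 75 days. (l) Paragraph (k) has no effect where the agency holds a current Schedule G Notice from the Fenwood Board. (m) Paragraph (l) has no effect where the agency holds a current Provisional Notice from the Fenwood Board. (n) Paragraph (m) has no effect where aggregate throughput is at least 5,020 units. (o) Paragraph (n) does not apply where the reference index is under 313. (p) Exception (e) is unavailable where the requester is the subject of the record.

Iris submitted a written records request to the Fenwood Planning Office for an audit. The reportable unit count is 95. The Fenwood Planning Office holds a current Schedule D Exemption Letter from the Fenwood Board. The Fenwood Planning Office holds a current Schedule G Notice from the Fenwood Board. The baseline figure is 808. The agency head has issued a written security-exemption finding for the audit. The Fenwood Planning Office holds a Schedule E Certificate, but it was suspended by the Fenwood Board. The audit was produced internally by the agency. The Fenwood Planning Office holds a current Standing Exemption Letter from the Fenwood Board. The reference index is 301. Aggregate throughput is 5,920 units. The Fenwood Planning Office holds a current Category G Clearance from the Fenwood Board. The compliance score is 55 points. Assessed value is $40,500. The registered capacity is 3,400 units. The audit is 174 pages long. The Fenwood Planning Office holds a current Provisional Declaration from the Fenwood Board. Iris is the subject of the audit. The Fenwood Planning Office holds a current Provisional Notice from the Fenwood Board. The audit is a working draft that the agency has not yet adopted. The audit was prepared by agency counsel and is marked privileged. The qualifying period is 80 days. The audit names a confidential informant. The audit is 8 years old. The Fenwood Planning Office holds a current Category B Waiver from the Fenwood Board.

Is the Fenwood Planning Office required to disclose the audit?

Exception (a) fails — there is no Schedule E Certificate in force.
Exception (b) requires that the record was obtained from another agency under a confidentiality agreement; but the audit was produced internally, so (b) is unavailable.
All of (c)'s requirements are met (the audit names a confidential informant; the registered capacity is 3,400 units, under the 4,120 units limit; a current Standing Exemption Letter is held). Turning to paragraph (h): (h) applies — a current Schedule D Exemption Letter is held. (c) is therefore removed.
Exception (d): the reportable unit count is 95, less than the 102 limit; a written security-exemption finding has been issued; a current Category B Waiver is held — every condition holds. However, paragraphs (i)–(o) must be considered: (i) is triggered — a current Provisional Declaration is held. (j) is engaged (assessed value is $40,500, under the $55,000 limit), but is itself disapplied by (k): (k) operates against (j): the qualifying period is 80 days, meeting the 75 days threshold. (l) would limit (k) — a current Schedule G Notice is held — but (m) sets (l) aside: (m) is triggered — a current Provisional Notice is held. (n) would limit (m) — aggregate throughput is 5,920 units, meeting the 5,020 units threshold — but (o) sets (n) aside: (o) operates — the reference index is 301, under the 313 limit. So (d) is unavailable.
All of (e)'s requirements are met (the baseline figure is 808, below the 955 limit; the audit is privileged). However, paragraph (p) must be considered: (p) operates against (e): Iris is the subject of the audit. So (e) is unavailable.
Every exception is unavailable, so the rule governs.

Yes — the Fenwood Planning Office must disclose the audit.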